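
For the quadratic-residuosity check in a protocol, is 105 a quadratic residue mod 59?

yes

(105|59)
  = (46|59)    [105 ≡ 46 mod 59]
  = -(23|59)    [59 ≡ 3 mod 8 ⇒ (2|59) = -1]
  = (59|23)    [QR: both ≡ 3 mod 4, sign flips]
  = (13|23)    [59 ≡ 13 mod 23]
  = (23|13)    [QR: 13 ≡ 1 mod 4, sign kept]
  = (10|13)    [23 ≡ 10 mod 13]
  = -(5|13)    [13 ≡ 5 mod 8 ⇒ (2|13) = -1]
  = -(13|5)    [QR: 5 ≡ 1 mod 4, sign kept]
  = -(3|5)    [13 ≡ 3 mod 5]
  = -(5|3)    [QR: 5 ≡ 1 mod 4, sign kept]
  = -(2|3)    [5 ≡ 2 mod 3]
  = (1|3)    [3 ≡ 3 mod 8 ⇒ (2|3) = -1]
  = 1    [(1|3) = 1]
(105|59) = 1, and 59 is prime, so 105 is a quadratic residue mod 59.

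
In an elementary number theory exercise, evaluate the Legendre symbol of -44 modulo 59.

Reduce the numerator: -44 ≡ 15 (mod 59), so (-44|59) = (15|59).
Both 15 ≡ 3 and 59 ≡ 3 (mod 4), so reciprocity gives (15|59) = -(59|15). Reduce: 59 ≡ 14 (mod 15). Now have -(14|15).
Factor out 2: 14 = 2·7. Since 15 ≡ 7 (mod 8), (2|15) = +1. Now have -(7|15).
Both 7 ≡ 3 and 15 ≡ 3 (mod 4), so reciprocity gives (7|15) = -(15|7). Reduce: 15 ≡ 1 (mod 7). Now have (1|7).
(1|7) = 1. Collecting the sign factors: 1.

1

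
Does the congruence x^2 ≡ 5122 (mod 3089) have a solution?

(5122/3089)
  = (2033/3089)    [5122 ≡ 2033 mod 3089]
  = (3089/2033)    [QR: 2033 ≡ 1 mod 4, sign kept]
  = (1056/2033)    [3089 ≡ 1056 mod 2033]
  = (33/2033)    [2033 ≡ 1 mod 8 ⇒ (2/2033)^5 = +1]
  = (2033/33)    [QR: 33 ≡ 1 mod 4, sign kept]
  = (20/33)    [2033 ≡ 20 mod 33]
  = (5/33)    [33 ≡ 1 mod 8 ⇒ (2/33)^2 = +1]
  = (33/5)    [QR: 5 ≡ 1 mod 4, sign kept]
  = (3/5)    [33 ≡ 3 mod 5]
  = (5/3)    [QR: 5 ≡ 1 mod 4, sign kept]
  = (2/3)    [5 ≡ 2 mod 3]
  = -(1/3)    [3 ≡ 3 mod 8 ⇒ (2/3) = -1]
  = -1    [(1/3) = 1]
The Legendre symbol is -1, so x^2 ≡ 5122 (mod 3089) has no solution.

no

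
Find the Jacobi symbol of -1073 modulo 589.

1

Reduce the numerator: -1073 ≡ 105 (mod 589), so (-1073 / 589) = (105 / 589).
105 ≡ 1 (mod 4), so quadratic reciprocity gives (105 / 589) = (589 / 105). Reduce: 589 ≡ 64 (mod 105). Now have (64 / 105).
Factor out 2: 64 = 2^6. Since 105 ≡ 1 (mod 8), (2 / 105) = +1, and (2 / 105)^6 = +1. Now have (1 / 105).
(1 / 105) = 1. Collecting the sign factors: 1.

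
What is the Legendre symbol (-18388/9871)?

1

Reduce the numerator: -18388 ≡ 1354 (mod 9871), so (-18388/9871) = (1354/9871).
Factor out 2: 1354 = 2·677. Since 9871 ≡ 7 (mod 8), (2/9871) = +1. Now have (677/9871).
677 ≡ 1 (mod 4), so quadratic reciprocity gives (677/9871) = (9871/677). Reduce: 9871 ≡ 393 (mod 677). Now have (393/677).
393 ≡ 1 (mod 4), so quadratic reciprocity gives (393/677) = (677/393). Reduce: 677 ≡ 284 (mod 393). Now have (284/393).
Factor out 2: 284 = 2^2·71. Since 393 ≡ 1 (mod 8), (2/393) = +1, and (2/393)^2 = +1. Now have (71/393).
393 ≡ 1 (mod 4), so quadratic reciprocity gives (71/393) = (393/71). Reduce: 393 ≡ 38 (mod 71). Now have (38/71).
Factor out 2: 38 = 2·19. Since 71 ≡ 7 (mod 8), (2/71) = +1. Now have (19/71).
Both 19 ≡ 3 and 71 ≡ 3 (mod 4), so reciprocity gives (19/71) = -(71/19). Reduce: 71 ≡ 14 (mod 19). Now have -(14/19).
Factor out 2: 14 = 2·7. Since 19 ≡ 3 (mod 8), (2/19) = -1. Now have (7/19).
Both 7 ≡ 3 and 19 ≡ 3 (mod 4), so reciprocity gives (7/19) = -(19/7). Reduce: 19 ≡ 5 (mod 7). Now have -(5/7).
5 ≡ 1 (mod 4), so quadratic reciprocity gives (5/7) = (7/5). Reduce: 7 ≡ 2 (mod 5). Now have -(2/5).
Factor out 2: 2 = 2. Since 5 ≡ 5 (mod 8), (2/5) = -1. Now have (1/5).
(1/5) = 1. Collecting the sign factors: 1.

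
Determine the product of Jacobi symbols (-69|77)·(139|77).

By multiplicativity, (-69·139|77) = (-69|77)·(139|77).
First factor (-69|77):
Reduce the numerator: -69 ≡ 8 (mod 77), so (-69|77) = (8|77).
Factor out 2: 8 = 2^3. Since 77 ≡ 5 (mod 8), (2|77) = -1, and (2|77)^3 = -1. Now have -(1|77).
(1|77) = 1. Collecting the sign factors: -1.
Second factor (139|77):
Reduce the numerator: 139 ≡ 62 (mod 77), so (139|77) = (62|77).
Factor out 2: 62 = 2·31. Since 77 ≡ 5 (mod 8), (2|77) = -1. Now have -(31|77).
77 ≡ 1 (mod 4), so quadratic reciprocity gives (31|77) = (77|31). Reduce: 77 ≡ 15 (mod 31). Now have -(15|31).
Both 15 ≡ 3 and 31 ≡ 3 (mod 4), so reciprocity gives (15|31) = -(31|15). Reduce: 31 ≡ 1 (mod 15). Now have (1|15).
(1|15) = 1. Collecting the sign factors: 1.
Product: (-1)·(1) = -1.

-1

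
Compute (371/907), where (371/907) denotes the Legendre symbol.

(371/907)
  = -(907/371)    [QR: both ≡ 3 mod 4, sign flips]
  = -(165/371)    [907 ≡ 165 mod 371]
  = -(371/165)    [QR: 165 ≡ 1 mod 4, sign kept]
  = -(41/165)    [371 ≡ 41 mod 165]
  = -(165/41)    [QR: 41 ≡ 1 mod 4, sign kept]
  = -(1/41)    [165 ≡ 1 mod 41]
  = -1    [(1/41) = 1]

-1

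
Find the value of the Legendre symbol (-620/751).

1

(-620/751)
  = -(620/751)    [751 ≡ 3 mod 4 ⇒ (-1/751) = -1]
  = -(155/751)    [751 ≡ 7 mod 8 ⇒ (2/751)^2 = +1]
  = (751/155)    [QR: both ≡ 3 mod 4, sign flips]
  = (131/155)    [751 ≡ 131 mod 155]
  = -(155/131)    [QR: both ≡ 3 mod 4, sign flips]
  = -(24/131)    [155 ≡ 24 mod 131]
  = (3/131)    [131 ≡ 3 mod 8 ⇒ (2/131)^3 = -1]
  = -(131/3)    [QR: both ≡ 3 mod 4, sign flips]
  = -(2/3)    [131 ≡ 2 mod 3]
  = (1/3)    [3 ≡ 3 mod 8 ⇒ (2/3) = -1]
  = 1    [(1/3) = 1]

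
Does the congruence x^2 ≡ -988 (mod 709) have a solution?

(-988/709)
  = (430/709)    [-988 ≡ 430 mod 709]
  = -(215/709)    [709 ≡ 5 mod 8 ⇒ (2/709) = -1]
  = -(709/215)    [QR: 709 ≡ 1 mod 4, sign kept]
  = -(64/215)    [709 ≡ 64 mod 215]
  = -(1/215)    [215 ≡ 7 mod 8 ⇒ (2/215)^6 = +1]
  = -1    [(1/215) = 1]
(-988/709) = -1, and 709 is prime, so -988 is not a quadratic residue mod 709.

no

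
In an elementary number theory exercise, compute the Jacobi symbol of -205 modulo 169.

1

(-205 / 169)
  = (133 / 169)    [-205 ≡ 133 mod 169]
  = (169 / 133)    [QR: 133 ≡ 1 mod 4, sign kept]
  = (36 / 133)    [169 ≡ 36 mod 133]
  = (9 / 133)    [133 ≡ 5 mod 8 ⇒ (2 / 133)^2 = +1]
  = (133 / 9)    [QR: 9 ≡ 1 mod 4, sign kept]
  = (7 / 9)    [133 ≡ 7 mod 9]
  = (9 / 7)    [QR: 9 ≡ 1 mod 4, sign kept]
  = (2 / 7)    [9 ≡ 2 mod 7]
  = (1 / 7)    [7 ≡ 7 mod 8 ⇒ (2 / 7) = +1]
  = 1    [(1 / 7) = 1]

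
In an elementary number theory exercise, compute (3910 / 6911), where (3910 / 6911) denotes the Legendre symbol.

1

(3910 / 6911)
  = (1955 / 6911)    [6911 ≡ 7 mod 8 ⇒ (2 / 6911) = +1]
  = -(6911 / 1955)    [QR: both ≡ 3 mod 4, sign flips]
  = -(1046 / 1955)    [6911 ≡ 1046 mod 1955]
  = (523 / 1955)    [1955 ≡ 3 mod 8 ⇒ (2 / 1955) = -1]
  = -(1955 / 523)    [QR: both ≡ 3 mod 4, sign flips]
  = -(386 / 523)    [1955 ≡ 386 mod 523]
  = (193 / 523)    [523 ≡ 3 mod 8 ⇒ (2 / 523) = -1]
  = (523 / 193)    [QR: 193 ≡ 1 mod 4, sign kept]
  = (137 / 193)    [523 ≡ 137 mod 193]
  = (193 / 137)    [QR: 137 ≡ 1 mod 4, sign kept]
  = (56 / 137)    [193 ≡ 56 mod 137]
  = (7 / 137)    [137 ≡ 1 mod 8 ⇒ (2 / 137)^3 = +1]
  = (137 / 7)    [QR: 137 ≡ 1 mod 4, sign kept]
  = (4 / 7)    [137 ≡ 4 mod 7]
  = (1 / 7)    [7 ≡ 7 mod 8 ⇒ (2 / 7)^2 = +1]
  = 1    [(1 / 7) = 1]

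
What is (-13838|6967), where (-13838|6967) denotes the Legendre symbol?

(-13838|6967)
  = -(13838|6967)    [6967 ≡ 3 mod 4 ⇒ (-1|6967) = -1]
  = -(6871|6967)    [13838 ≡ 6871 mod 6967]
  = (6967|6871)    [QR: both ≡ 3 mod 4, sign flips]
  = (96|6871)    [6967 ≡ 96 mod 6871]
  = (3|6871)    [6871 ≡ 7 mod 8 ⇒ (2|6871)^5 = +1]
  = -(6871|3)    [QR: both ≡ 3 mod 4, sign flips]
  = -(1|3)    [6871 ≡ 1 mod 3]
  = -1    [(1|3) = 1]

-1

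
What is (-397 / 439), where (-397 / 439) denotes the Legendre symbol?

-1

(-397 / 439)
  = (42 / 439)    [-397 ≡ 42 mod 439]
  = (21 / 439)    [439 ≡ 7 mod 8 ⇒ (2 / 439) = +1]
  = (439 / 21)    [QR: 21 ≡ 1 mod 4, sign kept]
  = (19 / 21)    [439 ≡ 19 mod 21]
  = (21 / 19)    [QR: 21 ≡ 1 mod 4, sign kept]
  = (2 / 19)    [21 ≡ 2 mod 19]
  = -(1 / 19)    [19 ≡ 3 mod 8 ⇒ (2 / 19) = -1]
  = -1    [(1 / 19) = 1]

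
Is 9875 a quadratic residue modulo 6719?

no

(9875|6719)
  = (3156|6719)    [9875 ≡ 3156 mod 6719]
  = (789|6719)    [6719 ≡ 7 mod 8 ⇒ (2|6719)^2 = +1]
  = (6719|789)    [QR: 789 ≡ 1 mod 4, sign kept]
  = (407|789)    [6719 ≡ 407 mod 789]
  = (789|407)    [QR: 789 ≡ 1 mod 4, sign kept]
  = (382|407)    [789 ≡ 382 mod 407]
  = (191|407)    [407 ≡ 7 mod 8 ⇒ (2|407) = +1]
  = -(407|191)    [QR: both ≡ 3 mod 4, sign flips]
  = -(25|191)    [407 ≡ 25 mod 191]
  = -(191|25)    [QR: 25 ≡ 1 mod 4, sign kept]
  = -(16|25)    [191 ≡ 16 mod 25]
  = -(1|25)    [25 ≡ 1 mod 8 ⇒ (2|25)^4 = +1]
  = -1    [(1|25) = 1]
(9875|6719) = -1, and 6719 is prime, so 9875 is not a quadratic residue mod 6719.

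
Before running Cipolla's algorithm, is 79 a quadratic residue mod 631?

yes

Both 79 ≡ 3 and 631 ≡ 3 (mod 4), so reciprocity gives (79/631) = -(631/79). Reduce: 631 ≡ 78 (mod 79). Now have -(78/79).
Factor out 2: 78 = 2·39. Since 79 ≡ 7 (mod 8), (2/79) = +1. Now have -(39/79).
Both 39 ≡ 3 and 79 ≡ 3 (mod 4), so reciprocity gives (39/79) = -(79/39). Reduce: 79 ≡ 1 (mod 39). Now have (1/39).
(1/39) = 1. Collecting the sign factors: 1.
(79/631) = 1, and 631 is prime, so 79 is a quadratic residue mod 631.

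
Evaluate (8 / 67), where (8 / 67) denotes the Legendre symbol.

Factor out 2: 8 = 2^3. Since 67 ≡ 3 (mod 8), (2 / 67) = -1, and (2 / 67)^3 = -1. Now have -(1 / 67).
(1 / 67) = 1. Collecting the sign factors: -1.

-1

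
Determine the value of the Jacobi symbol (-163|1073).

(-163|1073)
  = (910|1073)    [-163 ≡ 910 mod 1073]
  = (455|1073)    [1073 ≡ 1 mod 8 ⇒ (2|1073) = +1]
  = (1073|455)    [QR: 1073 ≡ 1 mod 4, sign kept]
  = (163|455)    [1073 ≡ 163 mod 455]
  = -(455|163)    [QR: both ≡ 3 mod 4, sign flips]
  = -(129|163)    [455 ≡ 129 mod 163]
  = -(163|129)    [QR: 129 ≡ 1 mod 4, sign kept]
  = -(34|129)    [163 ≡ 34 mod 129]
  = -(17|129)    [129 ≡ 1 mod 8 ⇒ (2|129) = +1]
  = -(129|17)    [QR: 17 ≡ 1 mod 4, sign kept]
  = -(10|17)    [129 ≡ 10 mod 17]
  = -(5|17)    [17 ≡ 1 mod 8 ⇒ (2|17) = +1]
  = -(17|5)    [QR: 5 ≡ 1 mod 4, sign kept]
  = -(2|5)    [17 ≡ 2 mod 5]
  = (1|5)    [5 ≡ 5 mod 8 ⇒ (2|5) = -1]
  = 1    [(1|5) = 1]

1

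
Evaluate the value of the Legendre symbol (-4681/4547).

(-4681/4547)
  = (4413/4547)    [-4681 ≡ 4413 mod 4547]
  = (4547/4413)    [QR: 4413 ≡ 1 mod 4, sign kept]
  = (134/4413)    [4547 ≡ 134 mod 4413]
  = -(67/4413)    [4413 ≡ 5 mod 8 ⇒ (2/4413) = -1]
  = -(4413/67)    [QR: 4413 ≡ 1 mod 4, sign kept]
  = -(58/67)    [4413 ≡ 58 mod 67]
  = (29/67)    [67 ≡ 3 mod 8 ⇒ (2/67) = -1]
  = (67/29)    [QR: 29 ≡ 1 mod 4, sign kept]
  = (9/29)    [67 ≡ 9 mod 29]
  = (29/9)    [QR: 9 ≡ 1 mod 4, sign kept]
  = (2/9)    [29 ≡ 2 mod 9]
  = (1/9)    [9 ≡ 1 mod 8 ⇒ (2/9) = +1]
  = 1    [(1/9) = 1]

1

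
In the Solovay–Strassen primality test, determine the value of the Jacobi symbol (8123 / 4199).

Reduce the numerator: 8123 ≡ 3924 (mod 4199), so (8123 / 4199) = (3924 / 4199).
Factor out 2: 3924 = 2^2·981. Since 4199 ≡ 7 (mod 8), (2 / 4199) = +1, and (2 / 4199)^2 = +1. Now have (981 / 4199).
981 ≡ 1 (mod 4), so quadratic reciprocity gives (981 / 4199) = (4199 / 981). Reduce: 4199 ≡ 275 (mod 981). Now have (275 / 981).
981 ≡ 1 (mod 4), so quadratic reciprocity gives (275 / 981) = (981 / 275). Reduce: 981 ≡ 156 (mod 275). Now have (156 / 275).
Factor out 2: 156 = 2^2·39. Since 275 ≡ 3 (mod 8), (2 / 275) = -1, and (2 / 275)^2 = +1. Now have (39 / 275).
Both 39 ≡ 3 and 275 ≡ 3 (mod 4), so reciprocity gives (39 / 275) = -(275 / 39). Reduce: 275 ≡ 2 (mod 39). Now have -(2 / 39).
Factor out 2: 2 = 2. Since 39 ≡ 7 (mod 8), (2 / 39) = +1. Now have -(1 / 39).
(1 / 39) = 1. Collecting the sign factors: -1.

-1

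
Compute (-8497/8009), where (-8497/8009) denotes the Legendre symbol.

Reduce the numerator: -8497 ≡ 7521 (mod 8009), so (-8497/8009) = (7521/8009).
7521 ≡ 1 (mod 4), so quadratic reciprocity gives (7521/8009) = (8009/7521). Reduce: 8009 ≡ 488 (mod 7521). Now have (488/7521).
Factor out 2: 488 = 2^3·61. Since 7521 ≡ 1 (mod 8), (2/7521) = +1, and (2/7521)^3 = +1. Now have (61/7521).
61 ≡ 1 (mod 4), so quadratic reciprocity gives (61/7521) = (7521/61). Reduce: 7521 ≡ 18 (mod 61). Now have (18/61).
Factor out 2: 18 = 2·9. Since 61 ≡ 5 (mod 8), (2/61) = -1. Now have -(9/61).
9 ≡ 1 (mod 4), so quadratic reciprocity gives (9/61) = (61/9). Reduce: 61 ≡ 7 (mod 9). Now have -(7/9).
9 ≡ 1 (mod 4), so quadratic reciprocity gives (7/9) = (9/7). Reduce: 9 ≡ 2 (mod 7). Now have -(2/7).
Factor out 2: 2 = 2. Since 7 ≡ 7 (mod 8), (2/7) = +1. Now have -(1/7).
(1/7) = 1. Collecting the sign factors: -1.

-1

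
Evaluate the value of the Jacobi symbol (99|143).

(99|143)
  = -(143|99)    [QR: both ≡ 3 mod 4, sign flips]
  = -(44|99)    [143 ≡ 44 mod 99]
  = -(11|99)    [99 ≡ 3 mod 8 ⇒ (2|99)^2 = +1]
  = (99|11)    [QR: both ≡ 3 mod 4, sign flips]
  = (0|11)    [99 ≡ 0 mod 11]
  = 0    [numerator 0, gcd > 1]

0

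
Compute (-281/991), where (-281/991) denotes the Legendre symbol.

1

Reduce the numerator: -281 ≡ 710 (mod 991), so (-281/991) = (710/991).
Factor out 2: 710 = 2·355. Since 991 ≡ 7 (mod 8), (2/991) = +1. Now have (355/991).
Both 355 ≡ 3 and 991 ≡ 3 (mod 4), so reciprocity gives (355/991) = -(991/355). Reduce: 991 ≡ 281 (mod 355). Now have -(281/355).
281 ≡ 1 (mod 4), so quadratic reciprocity gives (281/355) = (355/281). Reduce: 355 ≡ 74 (mod 281). Now have -(74/281).
Factor out 2: 74 = 2·37. Since 281 ≡ 1 (mod 8), (2/281) = +1. Now have -(37/281).
37 ≡ 1 (mod 4), so quadratic reciprocity gives (37/281) = (281/37). Reduce: 281 ≡ 22 (mod 37). Now have -(22/37).
Factor out 2: 22 = 2·11. Since 37 ≡ 5 (mod 8), (2/37) = -1. Now have (11/37).
37 ≡ 1 (mod 4), so quadratic reciprocity gives (11/37) = (37/11). Reduce: 37 ≡ 4 (mod 11). Now have (4/11).
Factor out 2: 4 = 2^2. Since 11 ≡ 3 (mod 8), (2/11) = -1, and (2/11)^2 = +1. Now have (1/11).
(1/11) = 1. Collecting the sign factors: 1.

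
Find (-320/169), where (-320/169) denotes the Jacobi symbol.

(-320/169)
  = (18/169)    [-320 ≡ 18 mod 169]
  = (9/169)    [169 ≡ 1 mod 8 ⇒ (2/169) = +1]
  = (169/9)    [QR: 9 ≡ 1 mod 4, sign kept]
  = (7/9)    [169 ≡ 7 mod 9]
  = (9/7)    [QR: 9 ≡ 1 mod 4, sign kept]
  = (2/7)    [9 ≡ 2 mod 7]
  = (1/7)    [7 ≡ 7 mod 8 ⇒ (2/7) = +1]
  = 1    [(1/7) = 1]

1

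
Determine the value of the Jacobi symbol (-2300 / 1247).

Pull out -1: (-2300 / 1247) = (-1 / 1247)·(2300 / 1247). Since 1247 ≡ 3 (mod 4), (-1 / 1247) = -1. Now have -(2300 / 1247).
Reduce the numerator: 2300 ≡ 1053 (mod 1247), so (2300 / 1247) = (1053 / 1247).
1053 ≡ 1 (mod 4), so quadratic reciprocity gives (1053 / 1247) = (1247 / 1053). Reduce: 1247 ≡ 194 (mod 1053). Now have -(194 / 1053).
Factor out 2: 194 = 2·97. Since 1053 ≡ 5 (mod 8), (2 / 1053) = -1. Now have (97 / 1053).
97 ≡ 1 (mod 4), so quadratic reciprocity gives (97 / 1053) = (1053 / 97). Reduce: 1053 ≡ 83 (mod 97). Now have (83 / 97).
97 ≡ 1 (mod 4), so quadratic reciprocity gives (83 / 97) = (97 / 83). Reduce: 97 ≡ 14 (mod 83). Now have (14 / 83).
Factor out 2: 14 = 2·7. Since 83 ≡ 3 (mod 8), (2 / 83) = -1. Now have -(7 / 83).
Both 7 ≡ 3 and 83 ≡ 3 (mod 4), so reciprocity gives (7 / 83) = -(83 / 7). Reduce: 83 ≡ 6 (mod 7). Now have (6 / 7).
Factor out 2: 6 = 2·3. Since 7 ≡ 7 (mod 8), (2 / 7) = +1. Now have (3 / 7).
Both 3 ≡ 3 and 7 ≡ 3 (mod 4), so reciprocity gives (3 / 7) = -(7 / 3). Reduce: 7 ≡ 1 (mod 3). Now have -(1 / 3).
(1 / 3) = 1. Collecting the sign factors: -1.

-1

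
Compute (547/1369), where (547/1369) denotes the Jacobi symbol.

1

1369 ≡ 1 (mod 4), so quadratic reciprocity gives (547/1369) = (1369/547). Reduce: 1369 ≡ 275 (mod 547). Now have (275/547).
Both 275 ≡ 3 and 547 ≡ 3 (mod 4), so reciprocity gives (275/547) = -(547/275). Reduce: 547 ≡ 272 (mod 275). Now have -(272/275).
Factor out 2: 272 = 2^4·17. Since 275 ≡ 3 (mod 8), (2/275) = -1, and (2/275)^4 = +1. Now have -(17/275).
17 ≡ 1 (mod 4), so quadratic reciprocity gives (17/275) = (275/17). Reduce: 275 ≡ 3 (mod 17). Now have -(3/17).
17 ≡ 1 (mod 4), so quadratic reciprocity gives (3/17) = (17/3). Reduce: 17 ≡ 2 (mod 3). Now have -(2/3).
Factor out 2: 2 = 2. Since 3 ≡ 3 (mod 8), (2/3) = -1. Now have (1/3).
(1/3) = 1. Collecting the sign factors: 1.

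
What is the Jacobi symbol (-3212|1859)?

0

(-3212|1859)
  = -(3212|1859)    [1859 ≡ 3 mod 4 ⇒ (-1|1859) = -1]
  = -(1353|1859)    [3212 ≡ 1353 mod 1859]
  = -(1859|1353)    [QR: 1353 ≡ 1 mod 4, sign kept]
  = -(506|1353)    [1859 ≡ 506 mod 1353]
  = -(253|1353)    [1353 ≡ 1 mod 8 ⇒ (2|1353) = +1]
  = -(1353|253)    [QR: 253 ≡ 1 mod 4, sign kept]
  = -(88|253)    [1353 ≡ 88 mod 253]
  = (11|253)    [253 ≡ 5 mod 8 ⇒ (2|253)^3 = -1]
  = (253|11)    [QR: 253 ≡ 1 mod 4, sign kept]
  = (0|11)    [253 ≡ 0 mod 11]
  = 0    [numerator 0, gcd > 1]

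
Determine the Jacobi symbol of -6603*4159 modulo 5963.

-1

By multiplicativity, (-6603·4159/5963) = (-6603/5963)·(4159/5963).
First factor (-6603/5963):
Reduce the numerator: -6603 ≡ 5323 (mod 5963), so (-6603/5963) = (5323/5963).
Both 5323 ≡ 3 and 5963 ≡ 3 (mod 4), so reciprocity gives (5323/5963) = -(5963/5323). Reduce: 5963 ≡ 640 (mod 5323). Now have -(640/5323).
Factor out 2: 640 = 2^7·5. Since 5323 ≡ 3 (mod 8), (2/5323) = -1, and (2/5323)^7 = -1. Now have (5/5323).
5 ≡ 1 (mod 4), so quadratic reciprocity gives (5/5323) = (5323/5). Reduce: 5323 ≡ 3 (mod 5). Now have (3/5).
5 ≡ 1 (mod 4), so quadratic reciprocity gives (3/5) = (5/3). Reduce: 5 ≡ 2 (mod 3). Now have (2/3).
Factor out 2: 2 = 2. Since 3 ≡ 3 (mod 8), (2/3) = -1. Now have -(1/3).
(1/3) = 1. Collecting the sign factors: -1.
Second factor (4159/5963):
Both 4159 ≡ 3 and 5963 ≡ 3 (mod 4), so reciprocity gives (4159/5963) = -(5963/4159). Reduce: 5963 ≡ 1804 (mod 4159). Now have -(1804/4159).
Factor out 2: 1804 = 2^2·451. Since 4159 ≡ 7 (mod 8), (2/4159) = +1, and (2/4159)^2 = +1. Now have -(451/4159).
Both 451 ≡ 3 and 4159 ≡ 3 (mod 4), so reciprocity gives (451/4159) = -(4159/451). Reduce: 4159 ≡ 100 (mod 451). Now have (100/451).
Factor out 2: 100 = 2^2·25. Since 451 ≡ 3 (mod 8), (2/451) = -1, and (2/451)^2 = +1. Now have (25/451).
25 ≡ 1 (mod 4), so quadratic reciprocity gives (25/451) = (451/25). Reduce: 451 ≡ 1 (mod 25). Now have (1/25).
(1/25) = 1. Collecting the sign factors: 1.
Product: (-1)·(1) = -1.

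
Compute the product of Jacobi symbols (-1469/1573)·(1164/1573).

0

By multiplicativity, (-1469·1164/1573) = (-1469/1573)·(1164/1573).
First factor (-1469/1573):
Reduce the numerator: -1469 ≡ 104 (mod 1573), so (-1469/1573) = (104/1573).
Factor out 2: 104 = 2^3·13. Since 1573 ≡ 5 (mod 8), (2/1573) = -1, and (2/1573)^3 = -1. Now have -(13/1573).
13 ≡ 1 (mod 4), so quadratic reciprocity gives (13/1573) = (1573/13). Reduce: 1573 ≡ 0 (mod 13). Now have -(0/13).
The numerator is now 0 with denominator 13 > 1: the symbol is 0.
Second factor (1164/1573):
Factor out 2: 1164 = 2^2·291. Since 1573 ≡ 5 (mod 8), (2/1573) = -1, and (2/1573)^2 = +1. Now have (291/1573).
1573 ≡ 1 (mod 4), so quadratic reciprocity gives (291/1573) = (1573/291). Reduce: 1573 ≡ 118 (mod 291). Now have (118/291).
Factor out 2: 118 = 2·59. Since 291 ≡ 3 (mod 8), (2/291) = -1. Now have -(59/291).
Both 59 ≡ 3 and 291 ≡ 3 (mod 4), so reciprocity gives (59/291) = -(291/59). Reduce: 291 ≡ 55 (mod 59). Now have (55/59).
Both 55 ≡ 3 and 59 ≡ 3 (mod 4), so reciprocity gives (55/59) = -(59/55). Reduce: 59 ≡ 4 (mod 55). Now have -(4/55).
Factor out 2: 4 = 2^2. Since 55 ≡ 7 (mod 8), (2/55) = +1, and (2/55)^2 = +1. Now have -(1/55).
(1/55) = 1. Collecting the sign factors: -1.
Product: (0)·(-1) = 0.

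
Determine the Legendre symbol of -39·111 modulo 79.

By multiplicativity, (-39·111/79) = (-39/79)·(111/79).
First factor (-39/79):
(-39/79)
  = (40/79)    [-39 ≡ 40 mod 79]
  = (5/79)    [79 ≡ 7 mod 8 ⇒ (2/79)^3 = +1]
  = (79/5)    [QR: 5 ≡ 1 mod 4, sign kept]
  = (4/5)    [79 ≡ 4 mod 5]
  = (1/5)    [5 ≡ 5 mod 8 ⇒ (2/5)^2 = +1]
  = 1    [(1/5) = 1]
Second factor (111/79):
(111/79)
  = (32/79)    [111 ≡ 32 mod 79]
  = (1/79)    [79 ≡ 7 mod 8 ⇒ (2/79)^5 = +1]
  = 1    [(1/79) = 1]
Product: (1)·(1) = 1.

1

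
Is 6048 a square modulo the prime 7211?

(6048|7211)
  = -(189|7211)    [7211 ≡ 3 mod 8 ⇒ (2|7211)^5 = -1]
  = -(7211|189)    [QR: 189 ≡ 1 mod 4, sign kept]
  = -(29|189)    [7211 ≡ 29 mod 189]
  = -(189|29)    [QR: 29 ≡ 1 mod 4, sign kept]
  = -(15|29)    [189 ≡ 15 mod 29]
  = -(29|15)    [QR: 29 ≡ 1 mod 4, sign kept]
  = -(14|15)    [29 ≡ 14 mod 15]
  = -(7|15)    [15 ≡ 7 mod 8 ⇒ (2|15) = +1]
  = (15|7)    [QR: both ≡ 3 mod 4, sign flips]
  = (1|7)    [15 ≡ 1 mod 7]
  = 1    [(1|7) = 1]
(6048|7211) = 1, and 7211 is prime, so 6048 is a quadratic residue mod 7211.

yes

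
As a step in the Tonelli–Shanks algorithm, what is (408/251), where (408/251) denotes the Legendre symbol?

Reduce the numerator: 408 ≡ 157 (mod 251), so (408/251) = (157/251).
157 ≡ 1 (mod 4), so quadratic reciprocity gives (157/251) = (251/157). Reduce: 251 ≡ 94 (mod 157). Now have (94/157).
Factor out 2: 94 = 2·47. Since 157 ≡ 5 (mod 8), (2/157) = -1. Now have -(47/157).
157 ≡ 1 (mod 4), so quadratic reciprocity gives (47/157) = (157/47). Reduce: 157 ≡ 16 (mod 47). Now have -(16/47).
Factor out 2: 16 = 2^4. Since 47 ≡ 7 (mod 8), (2/47) = +1, and (2/47)^4 = +1. Now have -(1/47).
(1/47) = 1. Collecting the sign factors: -1.

-1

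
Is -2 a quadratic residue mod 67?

yes

Reduce the numerator: -2 ≡ 65 (mod 67), so (-2|67) = (65|67).
65 ≡ 1 (mod 4), so quadratic reciprocity gives (65|67) = (67|65). Reduce: 67 ≡ 2 (mod 65). Now have (2|65).
Factor out 2: 2 = 2. Since 65 ≡ 1 (mod 8), (2|65) = +1. Now have (1|65).
(1|65) = 1. Collecting the sign factors: 1.
(-2|67) = 1, and 67 is prime, so -2 is a quadratic residue mod 67.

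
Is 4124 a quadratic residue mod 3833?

no

(4124|3833)
  = (291|3833)    [4124 ≡ 291 mod 3833]
  = (3833|291)    [QR: 3833 ≡ 1 mod 4, sign kept]
  = (50|291)    [3833 ≡ 50 mod 291]
  = -(25|291)    [291 ≡ 3 mod 8 ⇒ (2|291) = -1]
  = -(291|25)    [QR: 25 ≡ 1 mod 4, sign kept]
  = -(16|25)    [291 ≡ 16 mod 25]
  = -(1|25)    [25 ≡ 1 mod 8 ⇒ (2|25)^4 = +1]
  = -1    [(1|25) = 1]
The Legendre symbol is -1, so x^2 ≡ 4124 (mod 3833) has no solution.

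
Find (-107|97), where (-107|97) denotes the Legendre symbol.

-1

Pull out -1: (-107|97) = (-1|97)·(107|97). Since 97 ≡ 1 (mod 4), (-1|97) = +1. Now have (107|97).
Reduce the numerator: 107 ≡ 10 (mod 97), so (107|97) = (10|97).
Factor out 2: 10 = 2·5. Since 97 ≡ 1 (mod 8), (2|97) = +1. Now have (5|97).
5 ≡ 1 (mod 4), so quadratic reciprocity gives (5|97) = (97|5). Reduce: 97 ≡ 2 (mod 5). Now have (2|5).
Factor out 2: 2 = 2. Since 5 ≡ 5 (mod 8), (2|5) = -1. Now have -(1|5).
(1|5) = 1. Collecting the sign factors: -1.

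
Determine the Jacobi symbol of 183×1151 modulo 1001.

By multiplicativity, (183·1151 / 1001) = (183 / 1001)·(1151 / 1001).
First factor (183 / 1001):
1001 ≡ 1 (mod 4), so quadratic reciprocity gives (183 / 1001) = (1001 / 183). Reduce: 1001 ≡ 86 (mod 183). Now have (86 / 183).
Factor out 2: 86 = 2·43. Since 183 ≡ 7 (mod 8), (2 / 183) = +1. Now have (43 / 183).
Both 43 ≡ 3 and 183 ≡ 3 (mod 4), so reciprocity gives (43 / 183) = -(183 / 43). Reduce: 183 ≡ 11 (mod 43). Now have -(11 / 43).
Both 11 ≡ 3 and 43 ≡ 3 (mod 4), so reciprocity gives (11 / 43) = -(43 / 11). Reduce: 43 ≡ 10 (mod 11). Now have (10 / 11).
Factor out 2: 10 = 2·5. Since 11 ≡ 3 (mod 8), (2 / 11) = -1. Now have -(5 / 11).
5 ≡ 1 (mod 4), so quadratic reciprocity gives (5 / 11) = (11 / 5). Reduce: 11 ≡ 1 (mod 5). Now have -(1 / 5).
(1 / 5) = 1. Collecting the sign factors: -1.
Second factor (1151 / 1001):
Reduce the numerator: 1151 ≡ 150 (mod 1001), so (1151 / 1001) = (150 / 1001).
Factor out 2: 150 = 2·75. Since 1001 ≡ 1 (mod 8), (2 / 1001) = +1. Now have (75 / 1001).
1001 ≡ 1 (mod 4), so quadratic reciprocity gives (75 / 1001) = (1001 / 75). Reduce: 1001 ≡ 26 (mod 75). Now have (26 / 75).
Factor out 2: 26 = 2·13. Since 75 ≡ 3 (mod 8), (2 / 75) = -1. Now have -(13 / 75).
13 ≡ 1 (mod 4), so quadratic reciprocity gives (13 / 75) = (75 / 13). Reduce: 75 ≡ 10 (mod 13). Now have -(10 / 13).
Factor out 2: 10 = 2·5. Since 13 ≡ 5 (mod 8), (2 / 13) = -1. Now have (5 / 13).
5 ≡ 1 (mod 4), so quadratic reciprocity gives (5 / 13) = (13 / 5). Reduce: 13 ≡ 3 (mod 5). Now have (3 / 5).
5 ≡ 1 (mod 4), so quadratic reciprocity gives (3 / 5) = (5 / 3). Reduce: 5 ≡ 2 (mod 3). Now have (2 / 3).
Factor out 2: 2 = 2. Since 3 ≡ 3 (mod 8), (2 / 3) = -1. Now have -(1 / 3).
(1 / 3) = 1. Collecting the sign factors: -1.
Product: (-1)·(-1) = 1.

1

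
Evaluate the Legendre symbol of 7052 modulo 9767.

Factor out 2: 7052 = 2^2·1763. Since 9767 ≡ 7 (mod 8), (2|9767) = +1, and (2|9767)^2 = +1. Now have (1763|9767).
Both 1763 ≡ 3 and 9767 ≡ 3 (mod 4), so reciprocity gives (1763|9767) = -(9767|1763). Reduce: 9767 ≡ 952 (mod 1763). Now have -(952|1763).
Factor out 2: 952 = 2^3·119. Since 1763 ≡ 3 (mod 8), (2|1763) = -1, and (2|1763)^3 = -1. Now have (119|1763).
Both 119 ≡ 3 and 1763 ≡ 3 (mod 4), so reciprocity gives (119|1763) = -(1763|119). Reduce: 1763 ≡ 97 (mod 119). Now have -(97|119).
97 ≡ 1 (mod 4), so quadratic reciprocity gives (97|119) = (119|97). Reduce: 119 ≡ 22 (mod 97). Now have -(22|97).
Factor out 2: 22 = 2·11. Since 97 ≡ 1 (mod 8), (2|97) = +1. Now have -(11|97).
97 ≡ 1 (mod 4), so quadratic reciprocity gives (11|97) = (97|11). Reduce: 97 ≡ 9 (mod 11). Now have -(9|11).
9 ≡ 1 (mod 4), so quadratic reciprocity gives (9|11) = (11|9). Reduce: 11 ≡ 2 (mod 9). Now have -(2|9).
Factor out 2: 2 = 2. Since 9 ≡ 1 (mod 8), (2|9) = +1. Now have -(1|9).
(1|9) = 1. Collecting the sign factors: -1.

-1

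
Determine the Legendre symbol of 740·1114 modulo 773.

By multiplicativity, (740·1114/773) = (740/773)·(1114/773).
First factor (740/773):
(740/773)
  = (185/773)    [773 ≡ 5 mod 8 ⇒ (2/773)^2 = +1]
  = (773/185)    [QR: 185 ≡ 1 mod 4, sign kept]
  = (33/185)    [773 ≡ 33 mod 185]
  = (185/33)    [QR: 33 ≡ 1 mod 4, sign kept]
  = (20/33)    [185 ≡ 20 mod 33]
  = (5/33)    [33 ≡ 1 mod 8 ⇒ (2/33)^2 = +1]
  = (33/5)    [QR: 5 ≡ 1 mod 4, sign kept]
  = (3/5)    [33 ≡ 3 mod 5]
  = (5/3)    [QR: 5 ≡ 1 mod 4, sign kept]
  = (2/3)    [5 ≡ 2 mod 3]
  = -(1/3)    [3 ≡ 3 mod 8 ⇒ (2/3) = -1]
  = -1    [(1/3) = 1]
Second factor (1114/773):
(1114/773)
  = (341/773)    [1114 ≡ 341 mod 773]
  = (773/341)    [QR: 341 ≡ 1 mod 4, sign kept]
  = (91/341)    [773 ≡ 91 mod 341]
  = (341/91)    [QR: 341 ≡ 1 mod 4, sign kept]
  = (68/91)    [341 ≡ 68 mod 91]
  = (17/91)    [91 ≡ 3 mod 8 ⇒ (2/91)^2 = +1]
  = (91/17)    [QR: 17 ≡ 1 mod 4, sign kept]
  = (6/17)    [91 ≡ 6 mod 17]
  = (3/17)    [17 ≡ 1 mod 8 ⇒ (2/17) = +1]
  = (17/3)    [QR: 17 ≡ 1 mod 4, sign kept]
  = (2/3)    [17 ≡ 2 mod 3]
  = -(1/3)    [3 ≡ 3 mod 8 ⇒ (2/3) = -1]
  = -1    [(1/3) = 1]
Product: (-1)·(-1) = 1.

1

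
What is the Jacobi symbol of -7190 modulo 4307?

-1

Reduce the numerator: -7190 ≡ 1424 (mod 4307), so (-7190/4307) = (1424/4307).
Factor out 2: 1424 = 2^4·89. Since 4307 ≡ 3 (mod 8), (2/4307) = -1, and (2/4307)^4 = +1. Now have (89/4307).
89 ≡ 1 (mod 4), so quadratic reciprocity gives (89/4307) = (4307/89). Reduce: 4307 ≡ 35 (mod 89). Now have (35/89).
89 ≡ 1 (mod 4), so quadratic reciprocity gives (35/89) = (89/35). Reduce: 89 ≡ 19 (mod 35). Now have (19/35).
Both 19 ≡ 3 and 35 ≡ 3 (mod 4), so reciprocity gives (19/35) = -(35/19). Reduce: 35 ≡ 16 (mod 19). Now have -(16/19).
Factor out 2: 16 = 2^4. Since 19 ≡ 3 (mod 8), (2/19) = -1, and (2/19)^4 = +1. Now have -(1/19).
(1/19) = 1. Collecting the sign factors: -1.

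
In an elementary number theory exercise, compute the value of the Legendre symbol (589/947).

-1

589 ≡ 1 (mod 4), so quadratic reciprocity gives (589/947) = (947/589). Reduce: 947 ≡ 358 (mod 589). Now have (358/589).
Factor out 2: 358 = 2·179. Since 589 ≡ 5 (mod 8), (2/589) = -1. Now have -(179/589).
589 ≡ 1 (mod 4), so quadratic reciprocity gives (179/589) = (589/179). Reduce: 589 ≡ 52 (mod 179). Now have -(52/179).
Factor out 2: 52 = 2^2·13. Since 179 ≡ 3 (mod 8), (2/179) = -1, and (2/179)^2 = +1. Now have -(13/179).
13 ≡ 1 (mod 4), so quadratic reciprocity gives (13/179) = (179/13). Reduce: 179 ≡ 10 (mod 13). Now have -(10/13).
Factor out 2: 10 = 2·5. Since 13 ≡ 5 (mod 8), (2/13) = -1. Now have (5/13).
5 ≡ 1 (mod 4), so quadratic reciprocity gives (5/13) = (13/5). Reduce: 13 ≡ 3 (mod 5). Now have (3/5).
5 ≡ 1 (mod 4), so quadratic reciprocity gives (3/5) = (5/3). Reduce: 5 ≡ 2 (mod 3). Now have (2/3).
Factor out 2: 2 = 2. Since 3 ≡ 3 (mod 8), (2/3) = -1. Now have -(1/3).
(1/3) = 1. Collecting the sign factors: -1.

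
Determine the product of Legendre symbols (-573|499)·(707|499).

1

By multiplicativity, (-573·707|499) = (-573|499)·(707|499).
First factor (-573|499):
(-573|499)
  = -(573|499)    [499 ≡ 3 mod 4 ⇒ (-1|499) = -1]
  = -(74|499)    [573 ≡ 74 mod 499]
  = (37|499)    [499 ≡ 3 mod 8 ⇒ (2|499) = -1]
  = (499|37)    [QR: 37 ≡ 1 mod 4, sign kept]
  = (18|37)    [499 ≡ 18 mod 37]
  = -(9|37)    [37 ≡ 5 mod 8 ⇒ (2|37) = -1]
  = -(37|9)    [QR: 9 ≡ 1 mod 4, sign kept]
  = -(1|9)    [37 ≡ 1 mod 9]
  = -1    [(1|9) = 1]
Second factor (707|499):
(707|499)
  = (208|499)    [707 ≡ 208 mod 499]
  = (13|499)    [499 ≡ 3 mod 8 ⇒ (2|499)^4 = +1]
  = (499|13)    [QR: 13 ≡ 1 mod 4, sign kept]
  = (5|13)    [499 ≡ 5 mod 13]
  = (13|5)    [QR: 5 ≡ 1 mod 4, sign kept]
  = (3|5)    [13 ≡ 3 mod 5]
  = (5|3)    [QR: 5 ≡ 1 mod 4, sign kept]
  = (2|3)    [5 ≡ 2 mod 3]
  = -(1|3)    [3 ≡ 3 mod 8 ⇒ (2|3) = -1]
  = -1    [(1|3) = 1]
Product: (-1)·(-1) = 1.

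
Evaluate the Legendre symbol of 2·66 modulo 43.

By multiplicativity, (2·66/43) = (2/43)·(66/43).
First factor (2/43):
Factor out 2: 2 = 2. Since 43 ≡ 3 (mod 8), (2/43) = -1. Now have -(1/43).
(1/43) = 1. Collecting the sign factors: -1.
Second factor (66/43):
Reduce the numerator: 66 ≡ 23 (mod 43), so (66/43) = (23/43).
Both 23 ≡ 3 and 43 ≡ 3 (mod 4), so reciprocity gives (23/43) = -(43/23). Reduce: 43 ≡ 20 (mod 23). Now have -(20/23).
Factor out 2: 20 = 2^2·5. Since 23 ≡ 7 (mod 8), (2/23) = +1, and (2/23)^2 = +1. Now have -(5/23).
5 ≡ 1 (mod 4), so quadratic reciprocity gives (5/23) = (23/5). Reduce: 23 ≡ 3 (mod 5). Now have -(3/5).
5 ≡ 1 (mod 4), so quadratic reciprocity gives (3/5) = (5/3). Reduce: 5 ≡ 2 (mod 3). Now have -(2/3).
Factor out 2: 2 = 2. Since 3 ≡ 3 (mod 8), (2/3) = -1. Now have (1/3).
(1/3) = 1. Collecting the sign factors: 1.
Product: (-1)·(1) = -1.

-1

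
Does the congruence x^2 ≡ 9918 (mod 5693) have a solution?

Reduce the numerator: 9918 ≡ 4225 (mod 5693), so (9918|5693) = (4225|5693).
4225 ≡ 1 (mod 4), so quadratic reciprocity gives (4225|5693) = (5693|4225). Reduce: 5693 ≡ 1468 (mod 4225). Now have (1468|4225).
Factor out 2: 1468 = 2^2·367. Since 4225 ≡ 1 (mod 8), (2|4225) = +1, and (2|4225)^2 = +1. Now have (367|4225).
4225 ≡ 1 (mod 4), so quadratic reciprocity gives (367|4225) = (4225|367). Reduce: 4225 ≡ 188 (mod 367). Now have (188|367).
Factor out 2: 188 = 2^2·47. Since 367 ≡ 7 (mod 8), (2|367) = +1, and (2|367)^2 = +1. Now have (47|367).
Both 47 ≡ 3 and 367 ≡ 3 (mod 4), so reciprocity gives (47|367) = -(367|47). Reduce: 367 ≡ 38 (mod 47). Now have -(38|47).
Factor out 2: 38 = 2·19. Since 47 ≡ 7 (mod 8), (2|47) = +1. Now have -(19|47).
Both 19 ≡ 3 and 47 ≡ 3 (mod 4), so reciprocity gives (19|47) = -(47|19). Reduce: 47 ≡ 9 (mod 19). Now have (9|19).
9 ≡ 1 (mod 4), so quadratic reciprocity gives (9|19) = (19|9). Reduce: 19 ≡ 1 (mod 9). Now have (1|9).
(1|9) = 1. Collecting the sign factors: 1.
The Legendre symbol is 1, so x^2 ≡ 9918 (mod 5693) has solution.

yes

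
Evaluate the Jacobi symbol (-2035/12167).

Pull out -1: (-2035/12167) = (-1/12167)·(2035/12167). Since 12167 ≡ 3 (mod 4), (-1/12167) = -1. Now have -(2035/12167).
Both 2035 ≡ 3 and 12167 ≡ 3 (mod 4), so reciprocity gives (2035/12167) = -(12167/2035). Reduce: 12167 ≡ 1992 (mod 2035). Now have (1992/2035).
Factor out 2: 1992 = 2^3·249. Since 2035 ≡ 3 (mod 8), (2/2035) = -1, and (2/2035)^3 = -1. Now have -(249/2035).
249 ≡ 1 (mod 4), so quadratic reciprocity gives (249/2035) = (2035/249). Reduce: 2035 ≡ 43 (mod 249). Now have -(43/249).
249 ≡ 1 (mod 4), so quadratic reciprocity gives (43/249) = (249/43). Reduce: 249 ≡ 34 (mod 43). Now have -(34/43).
Factor out 2: 34 = 2·17. Since 43 ≡ 3 (mod 8), (2/43) = -1. Now have (17/43).
17 ≡ 1 (mod 4), so quadratic reciprocity gives (17/43) = (43/17). Reduce: 43 ≡ 9 (mod 17). Now have (9/17).
9 ≡ 1 (mod 4), so quadratic reciprocity gives (9/17) = (17/9). Reduce: 17 ≡ 8 (mod 9). Now have (8/9).
Factor out 2: 8 = 2^3. Since 9 ≡ 1 (mod 8), (2/9) = +1, and (2/9)^3 = +1. Now have (1/9).
(1/9) = 1. Collecting the sign factors: 1.

1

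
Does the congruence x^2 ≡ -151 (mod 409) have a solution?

no

(-151/409)
  = (258/409)    [-151 ≡ 258 mod 409]
  = (129/409)    [409 ≡ 1 mod 8 ⇒ (2/409) = +1]
  = (409/129)    [QR: 129 ≡ 1 mod 4, sign kept]
  = (22/129)    [409 ≡ 22 mod 129]
  = (11/129)    [129 ≡ 1 mod 8 ⇒ (2/129) = +1]
  = (129/11)    [QR: 129 ≡ 1 mod 4, sign kept]
  = (8/11)    [129 ≡ 8 mod 11]
  = -(1/11)    [11 ≡ 3 mod 8 ⇒ (2/11)^3 = -1]
  = -1    [(1/11) = 1]
(-151/409) = -1, and 409 is prime, so -151 is not a quadratic residue mod 409.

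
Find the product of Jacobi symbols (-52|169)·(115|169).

By multiplicativity, (-52·115|169) = (-52|169)·(115|169).
First factor (-52|169):
Reduce the numerator: -52 ≡ 117 (mod 169), so (-52|169) = (117|169).
117 ≡ 1 (mod 4), so quadratic reciprocity gives (117|169) = (169|117). Reduce: 169 ≡ 52 (mod 117). Now have (52|117).
Factor out 2: 52 = 2^2·13. Since 117 ≡ 5 (mod 8), (2|117) = -1, and (2|117)^2 = +1. Now have (13|117).
13 ≡ 1 (mod 4), so quadratic reciprocity gives (13|117) = (117|13). Reduce: 117 ≡ 0 (mod 13). Now have (0|13).
The numerator is now 0 with denominator 13 > 1: the symbol is 0.
Second factor (115|169):
169 ≡ 1 (mod 4), so quadratic reciprocity gives (115|169) = (169|115). Reduce: 169 ≡ 54 (mod 115). Now have (54|115).
Factor out 2: 54 = 2·27. Since 115 ≡ 3 (mod 8), (2|115) = -1. Now have -(27|115).
Both 27 ≡ 3 and 115 ≡ 3 (mod 4), so reciprocity gives (27|115) = -(115|27). Reduce: 115 ≡ 7 (mod 27). Now have (7|27).
Both 7 ≡ 3 and 27 ≡ 3 (mod 4), so reciprocity gives (7|27) = -(27|7). Reduce: 27 ≡ 6 (mod 7). Now have -(6|7).
Factor out 2: 6 = 2·3. Since 7 ≡ 7 (mod 8), (2|7) = +1. Now have -(3|7).
Both 3 ≡ 3 and 7 ≡ 3 (mod 4), so reciprocity gives (3|7) = -(7|3). Reduce: 7 ≡ 1 (mod 3). Now have (1|3).
(1|3) = 1. Collecting the sign factors: 1.
Product: (0)·(1) = 0.

0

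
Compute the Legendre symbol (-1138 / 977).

-1

(-1138 / 977)
  = (1138 / 977)    [977 ≡ 1 mod 4 ⇒ (-1 / 977) = +1]
  = (161 / 977)    [1138 ≡ 161 mod 977]
  = (977 / 161)    [QR: 161 ≡ 1 mod 4, sign kept]
  = (11 / 161)    [977 ≡ 11 mod 161]
  = (161 / 11)    [QR: 161 ≡ 1 mod 4, sign kept]
  = (7 / 11)    [161 ≡ 7 mod 11]
  = -(11 / 7)    [QR: both ≡ 3 mod 4, sign flips]
  = -(4 / 7)    [11 ≡ 4 mod 7]
  = -(1 / 7)    [7 ≡ 7 mod 8 ⇒ (2 / 7)^2 = +1]
  = -1    [(1 / 7) = 1]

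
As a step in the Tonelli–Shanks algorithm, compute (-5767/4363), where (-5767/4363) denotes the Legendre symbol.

-1

Reduce the numerator: -5767 ≡ 2959 (mod 4363), so (-5767/4363) = (2959/4363).
Both 2959 ≡ 3 and 4363 ≡ 3 (mod 4), so reciprocity gives (2959/4363) = -(4363/2959). Reduce: 4363 ≡ 1404 (mod 2959). Now have -(1404/2959).
Factor out 2: 1404 = 2^2·351. Since 2959 ≡ 7 (mod 8), (2/2959) = +1, and (2/2959)^2 = +1. Now have -(351/2959).
Both 351 ≡ 3 and 2959 ≡ 3 (mod 4), so reciprocity gives (351/2959) = -(2959/351). Reduce: 2959 ≡ 151 (mod 351). Now have (151/351).
Both 151 ≡ 3 and 351 ≡ 3 (mod 4), so reciprocity gives (151/351) = -(351/151). Reduce: 351 ≡ 49 (mod 151). Now have -(49/151).
49 ≡ 1 (mod 4), so quadratic reciprocity gives (49/151) = (151/49). Reduce: 151 ≡ 4 (mod 49). Now have -(4/49).
Factor out 2: 4 = 2^2. Since 49 ≡ 1 (mod 8), (2/49) = +1, and (2/49)^2 = +1. Now have -(1/49).
(1/49) = 1. Collecting the sign factors: -1.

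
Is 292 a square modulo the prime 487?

yes

Factor out 2: 292 = 2^2·73. Since 487 ≡ 7 (mod 8), (2/487) = +1, and (2/487)^2 = +1. Now have (73/487).
73 ≡ 1 (mod 4), so quadratic reciprocity gives (73/487) = (487/73). Reduce: 487 ≡ 49 (mod 73). Now have (49/73).
49 ≡ 1 (mod 4), so quadratic reciprocity gives (49/73) = (73/49). Reduce: 73 ≡ 24 (mod 49). Now have (24/49).
Factor out 2: 24 = 2^3·3. Since 49 ≡ 1 (mod 8), (2/49) = +1, and (2/49)^3 = +1. Now have (3/49).
49 ≡ 1 (mod 4), so quadratic reciprocity gives (3/49) = (49/3). Reduce: 49 ≡ 1 (mod 3). Now have (1/3).
(1/3) = 1. Collecting the sign factors: 1.
The Legendre symbol is 1, so x^2 ≡ 292 (mod 487) has solution.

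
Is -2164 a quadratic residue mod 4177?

(-2164/4177)
  = (2013/4177)    [-2164 ≡ 2013 mod 4177]
  = (4177/2013)    [QR: 2013 ≡ 1 mod 4, sign kept]
  = (151/2013)    [4177 ≡ 151 mod 2013]
  = (2013/151)    [QR: 2013 ≡ 1 mod 4, sign kept]
  = (50/151)    [2013 ≡ 50 mod 151]
  = (25/151)    [151 ≡ 7 mod 8 ⇒ (2/151) = +1]
  = (151/25)    [QR: 25 ≡ 1 mod 4, sign kept]
  = (1/25)    [151 ≡ 1 mod 25]
  = 1    [(1/25) = 1]
The Legendre symbol is 1, so x^2 ≡ -2164 (mod 4177) has solution.

yes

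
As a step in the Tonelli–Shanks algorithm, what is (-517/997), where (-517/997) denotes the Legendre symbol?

(-517/997)
  = (480/997)    [-517 ≡ 480 mod 997]
  = -(15/997)    [997 ≡ 5 mod 8 ⇒ (2/997)^5 = -1]
  = -(997/15)    [QR: 997 ≡ 1 mod 4, sign kept]
  = -(7/15)    [997 ≡ 7 mod 15]
  = (15/7)    [QR: both ≡ 3 mod 4, sign flips]
  = (1/7)    [15 ≡ 1 mod 7]
  = 1    [(1/7) = 1]

1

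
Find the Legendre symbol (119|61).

1

(119|61)
  = (58|61)    [119 ≡ 58 mod 61]
  = -(29|61)    [61 ≡ 5 mod 8 ⇒ (2|61) = -1]
  = -(61|29)    [QR: 29 ≡ 1 mod 4, sign kept]
  = -(3|29)    [61 ≡ 3 mod 29]
  = -(29|3)    [QR: 29 ≡ 1 mod 4, sign kept]
  = -(2|3)    [29 ≡ 2 mod 3]
  = (1|3)    [3 ≡ 3 mod 8 ⇒ (2|3) = -1]
  = 1    [(1|3) = 1]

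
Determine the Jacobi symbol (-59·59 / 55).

-1

By multiplicativity, (-59·59 / 55) = (-59 / 55)·(59 / 55).
First factor (-59 / 55):
Pull out -1: (-59 / 55) = (-1 / 55)·(59 / 55). Since 55 ≡ 3 (mod 4), (-1 / 55) = -1. Now have -(59 / 55).
Reduce the numerator: 59 ≡ 4 (mod 55), so (59 / 55) = (4 / 55).
Factor out 2: 4 = 2^2. Since 55 ≡ 7 (mod 8), (2 / 55) = +1, and (2 / 55)^2 = +1. Now have -(1 / 55).
(1 / 55) = 1. Collecting the sign factors: -1.
Second factor (59 / 55):
Reduce the numerator: 59 ≡ 4 (mod 55), so (59 / 55) = (4 / 55).
Factor out 2: 4 = 2^2. Since 55 ≡ 7 (mod 8), (2 / 55) = +1, and (2 / 55)^2 = +1. Now have (1 / 55).
(1 / 55) = 1. Collecting the sign factors: 1.
Product: (-1)·(1) = -1.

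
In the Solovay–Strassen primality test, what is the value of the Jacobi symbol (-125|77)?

-1

Reduce the numerator: -125 ≡ 29 (mod 77), so (-125|77) = (29|77).
29 ≡ 1 (mod 4), so quadratic reciprocity gives (29|77) = (77|29). Reduce: 77 ≡ 19 (mod 29). Now have (19|29).
29 ≡ 1 (mod 4), so quadratic reciprocity gives (19|29) = (29|19). Reduce: 29 ≡ 10 (mod 19). Now have (10|19).
Factor out 2: 10 = 2·5. Since 19 ≡ 3 (mod 8), (2|19) = -1. Now have -(5|19).
5 ≡ 1 (mod 4), so quadratic reciprocity gives (5|19) = (19|5). Reduce: 19 ≡ 4 (mod 5). Now have -(4|5).
Factor out 2: 4 = 2^2. Since 5 ≡ 5 (mod 8), (2|5) = -1, and (2|5)^2 = +1. Now have -(1|5).
(1|5) = 1. Collecting the sign factors: -1.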